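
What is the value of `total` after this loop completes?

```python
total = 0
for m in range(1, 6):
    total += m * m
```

Sum of squares 1² to 5² = 55
`total` takes the values: 0 → 1 → 5 → 14 → 30 → 55

Answer: 55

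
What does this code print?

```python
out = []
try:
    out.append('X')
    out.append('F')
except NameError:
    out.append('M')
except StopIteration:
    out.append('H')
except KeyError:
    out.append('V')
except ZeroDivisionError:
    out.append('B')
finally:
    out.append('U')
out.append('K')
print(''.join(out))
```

Execution trace: 'X' (try body) → 'F' (try body, no exception) → 'U' (finally) → 'K' (after the try/except). Output: XFUK

Answer: XFUK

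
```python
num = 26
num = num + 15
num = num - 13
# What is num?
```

Trace:
`num = 26` → num = 26
`num = num + 15` → num = 41
`num = num - 13` → num = 28
So num = 28

Answer: 28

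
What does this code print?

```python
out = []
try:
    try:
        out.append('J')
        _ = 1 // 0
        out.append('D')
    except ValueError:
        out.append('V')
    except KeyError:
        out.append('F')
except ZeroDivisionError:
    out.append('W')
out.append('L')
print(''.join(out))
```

Execution trace: 'J' (try body) → 'W' (outer except ZeroDivisionError) → 'L' (after the try/except). Output: JWL

Answer: JWL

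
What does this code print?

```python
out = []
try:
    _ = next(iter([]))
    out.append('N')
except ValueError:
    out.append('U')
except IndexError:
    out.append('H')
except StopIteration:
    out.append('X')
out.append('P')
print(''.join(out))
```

Execution trace: 'X' (except StopIteration) → 'P' (after the try/except). Output: XP

Answer: XP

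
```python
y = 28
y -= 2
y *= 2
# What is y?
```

Trace:
`y = 28` → y = 28
`y -= 2` → y = 26
`y *= 2` → y = 52
So y = 52

Answer: 52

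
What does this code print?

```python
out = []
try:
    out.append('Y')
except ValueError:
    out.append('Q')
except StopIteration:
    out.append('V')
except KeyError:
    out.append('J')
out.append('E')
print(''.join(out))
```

Execution trace: 'Y' (try body, no exception) → 'E' (after the try/except). Output: YE

Answer: YE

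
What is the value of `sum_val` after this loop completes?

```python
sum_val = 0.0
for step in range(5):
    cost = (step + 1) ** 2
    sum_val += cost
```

Sum of squared losses 1² + 2² + ... + 5²
`sum_val` takes the values: 0.0 → 1.0 → 5.0 → 14.0 → 30.0 → 55.0

Answer: 55.0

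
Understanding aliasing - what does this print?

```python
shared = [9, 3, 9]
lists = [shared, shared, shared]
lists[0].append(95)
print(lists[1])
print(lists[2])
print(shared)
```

Key concept: list of same reference.
Step by step:
`shared = [9, 3, 9]` → shared = [9, 3, 9]
`lists = [shared, shared, shared]` → lists = [[9, 3, 9], [9, 3, 9], [9, 3, 9]]
`lists[0].append(95)` → shared = [9, 3, 9, 95]; lists = [[9, 3, 9, 95], [9, 3, 9, 95], [9, 3, 9, 95]]
`print(lists[1])` → prints [9, 3, 9, 95]
`print(lists[2])` → prints [9, 3, 9, 95]
`print(shared)` → prints [9, 3, 9, 95]

Answer:
[9, 3, 9, 95]
[9, 3, 9, 95]
[9, 3, 9, 95]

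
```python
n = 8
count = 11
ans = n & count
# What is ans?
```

Trace:
`n = 8` → n = 8
`count = 11` → count = 11
`ans = n & count` → ans = 8
So ans = 8

Answer: 8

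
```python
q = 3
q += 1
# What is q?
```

Trace:
`q = 3` → q = 3
`q += 1` → q = 4
So q = 4

Answer: 4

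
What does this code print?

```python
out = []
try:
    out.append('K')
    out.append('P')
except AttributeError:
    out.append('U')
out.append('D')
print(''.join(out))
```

Execution trace: 'K' (try body) → 'P' (try body, no exception) → 'D' (after the try/except). Output: KPD

Answer: KPD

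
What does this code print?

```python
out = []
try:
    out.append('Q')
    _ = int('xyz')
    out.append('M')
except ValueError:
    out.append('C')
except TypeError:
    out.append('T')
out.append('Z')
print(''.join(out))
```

Execution trace: 'Q' (try body) → 'C' (except ValueError) → 'Z' (after the try/except). Output: QCZ

Answer: QCZ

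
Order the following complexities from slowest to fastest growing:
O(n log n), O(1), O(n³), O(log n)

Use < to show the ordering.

Ordered by growth rate: O(1) < O(log n) < O(n log n) < O(n³)

Answer: O(1) < O(log n) < O(n log n) < O(n³)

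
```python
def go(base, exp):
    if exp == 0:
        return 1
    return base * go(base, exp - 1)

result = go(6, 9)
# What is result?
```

go(6, 9) = 6 * 6 * 6 * 6 * 6 * 6 * 6 * 6 * 6 = 10077696

Answer: 10077696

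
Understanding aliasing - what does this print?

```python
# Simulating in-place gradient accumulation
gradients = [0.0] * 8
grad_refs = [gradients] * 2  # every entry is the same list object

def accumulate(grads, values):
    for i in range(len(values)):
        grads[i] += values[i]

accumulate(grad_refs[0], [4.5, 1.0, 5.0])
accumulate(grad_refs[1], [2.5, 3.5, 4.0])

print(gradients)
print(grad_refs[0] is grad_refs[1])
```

Key concept: gradient accumulation aliasing.
Step by step:
`gradients = [0.0] * 8` → gradients = [0.0, 0.0, 0.0, 0.0, 0.0, 0.0, 0.0, 0.0]
`grad_refs = [gradients] * 2` → grad_refs = [[0.0, 0.0, 0.0, 0.0, 0.0, 0.0, 0.0, 0.0], [0.0, 0.0, 0.0, 0.0, 0.0, 0.0, 0.0, 0.0]]
`accumulate(grad_refs[0], [4.5, 1.0, 5.0])` → gradients = [4.5, 1.0, 5.0, 0.0, 0.0, 0.0, 0.0, 0.0]; grad_refs = [[4.5, 1.0, 5.0, 0.0, 0.0, 0.0, 0.0, 0.0], [4.5, 1.0, 5.0, 0.0, 0.0, 0.0, 0.0, 0.0]]
`accumulate(grad_refs[1], [2.5, 3.5, 4.0])` → gradients = [7.0, 4.5, 9.0, 0.0, 0.0, 0.0, 0.0, 0.0]; grad_refs = [[7.0, 4.5, 9.0, 0.0, 0.0, 0.0, 0.0, 0.0], [7.0, 4.5, 9.0, 0.0, 0.0, 0.0, 0.0, 0.0]]
`print(gradients)` → prints [7.0, 4.5, 9.0, 0.0, 0.0, 0.0, 0.0, 0.0]
`print(grad_refs[0] is grad_refs[1])` → prints True

Answer:
[7.0, 4.5, 9.0, 0.0, 0.0, 0.0, 0.0, 0.0]
True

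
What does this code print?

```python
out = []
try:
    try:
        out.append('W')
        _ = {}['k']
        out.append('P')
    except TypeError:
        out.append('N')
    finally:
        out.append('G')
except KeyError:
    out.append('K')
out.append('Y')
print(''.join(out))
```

Execution trace: 'W' (inner try body) → 'G' (inner finally) → 'K' (outer except KeyError) → 'Y' (after the try/except). Output: WGKY

Answer: WGKY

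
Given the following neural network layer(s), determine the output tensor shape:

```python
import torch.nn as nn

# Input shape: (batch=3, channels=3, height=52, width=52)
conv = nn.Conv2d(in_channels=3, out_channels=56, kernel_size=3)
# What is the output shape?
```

Input: (3, 3, 52, 52) -> Output: (3, 56, 50, 50)

Answer: (3, 56, 50, 50)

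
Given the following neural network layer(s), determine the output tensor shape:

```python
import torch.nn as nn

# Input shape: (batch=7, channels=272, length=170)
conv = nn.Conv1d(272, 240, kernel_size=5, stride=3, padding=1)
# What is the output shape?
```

Input: (7, 272, 170) -> Output: (7, 240, 56)

Answer: (7, 240, 56)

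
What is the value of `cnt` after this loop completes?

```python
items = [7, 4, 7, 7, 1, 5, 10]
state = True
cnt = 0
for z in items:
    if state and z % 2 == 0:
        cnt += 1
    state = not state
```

Count even values at even positions
`cnt` takes the values: 0 → 1

Answer: 1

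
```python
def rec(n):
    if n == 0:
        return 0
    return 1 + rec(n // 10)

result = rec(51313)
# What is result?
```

Count of digits of 51313: 5

Answer: 5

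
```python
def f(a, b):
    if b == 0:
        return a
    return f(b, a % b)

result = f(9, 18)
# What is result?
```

f(9, 18) -> f(18, 9) -> f(9, 0) -> 9

Answer: 9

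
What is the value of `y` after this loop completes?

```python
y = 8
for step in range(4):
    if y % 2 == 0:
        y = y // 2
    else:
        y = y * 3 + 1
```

Collatz-style transformation from 8
`y` takes the values: 8 → 4 → 2 → 1 → 4

Answer: 4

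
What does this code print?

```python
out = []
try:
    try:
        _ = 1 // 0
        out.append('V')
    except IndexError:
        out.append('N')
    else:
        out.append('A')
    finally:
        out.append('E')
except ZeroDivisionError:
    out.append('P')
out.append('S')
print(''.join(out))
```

Execution trace: 'E' (finally) → 'P' (outer except ZeroDivisionError) → 'S' (after the try/except). Output: EPS

Answer: EPS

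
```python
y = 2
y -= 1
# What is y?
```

Trace:
`y = 2` → y = 2
`y -= 1` → y = 1
So y = 1

Answer: 1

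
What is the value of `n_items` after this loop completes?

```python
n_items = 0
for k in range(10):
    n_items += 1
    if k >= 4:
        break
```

Loop breaks when k reaches 4, n_items is 5
`n_items` takes the values: 0 → 1 → 2 → 3 → 4 → 5

Answer: 5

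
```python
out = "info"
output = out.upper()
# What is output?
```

Trace:
`out = "info"` → out = 'info'
`output = out.upper()` → output = 'INFO'
So output = 'INFO'

Answer: 'INFO'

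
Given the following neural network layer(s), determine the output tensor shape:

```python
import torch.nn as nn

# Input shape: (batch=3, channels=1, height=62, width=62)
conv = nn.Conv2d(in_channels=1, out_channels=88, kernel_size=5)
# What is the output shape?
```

Input: (3, 1, 62, 62) -> Output: (3, 88, 58, 58)

Answer: (3, 88, 58, 58)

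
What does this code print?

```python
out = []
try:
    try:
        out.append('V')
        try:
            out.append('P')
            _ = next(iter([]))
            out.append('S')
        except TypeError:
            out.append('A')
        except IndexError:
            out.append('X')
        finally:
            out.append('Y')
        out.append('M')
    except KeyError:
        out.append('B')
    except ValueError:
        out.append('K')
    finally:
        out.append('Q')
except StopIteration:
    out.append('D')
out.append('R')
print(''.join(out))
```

Execution trace: 'V' (try body) → 'P' (inner try body) → 'Y' (inner finally) → 'Q' (finally) → 'D' (outer except StopIteration) → 'R' (after the try/except). Output: VPYQDR

Answer: VPYQDR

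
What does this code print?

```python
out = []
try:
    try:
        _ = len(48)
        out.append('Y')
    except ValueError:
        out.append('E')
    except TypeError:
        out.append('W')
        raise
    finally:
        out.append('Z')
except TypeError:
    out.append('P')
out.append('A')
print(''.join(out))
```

Execution trace: 'W' (inner except TypeError) → 'Z' (inner finally) → 'P' (outer except TypeError) → 'A' (after the try/except). Output: WZPA

Answer: WZPA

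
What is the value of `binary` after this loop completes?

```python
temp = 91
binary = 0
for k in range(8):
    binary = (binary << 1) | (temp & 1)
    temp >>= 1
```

Reverse lowest 8 bits of 91
`binary` takes the values: 0 → 1 → 3 → 6 → 13 → 27 → 54 → 109 → 218

Answer: 218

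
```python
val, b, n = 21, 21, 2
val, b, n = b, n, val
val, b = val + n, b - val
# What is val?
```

Trace:
`val, b, n = 21, 21, 2` → val = 21; b = 21; n = 2
`val, b, n = b, n, val` → val = 21; b = 2; n = 21
`val, b = val + n, b - val` → val = 42; b = -19
So val = 42

Answer: 42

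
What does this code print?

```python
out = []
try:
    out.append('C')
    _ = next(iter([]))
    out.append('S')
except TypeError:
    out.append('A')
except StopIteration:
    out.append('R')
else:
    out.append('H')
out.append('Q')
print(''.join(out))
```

Execution trace: 'C' (try body) → 'R' (except StopIteration) → 'Q' (after the try/except). Output: CRQ

Answer: CRQ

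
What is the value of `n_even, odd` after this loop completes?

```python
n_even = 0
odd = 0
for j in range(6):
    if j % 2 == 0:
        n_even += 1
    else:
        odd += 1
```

Count evens and odds in range(6)
`n_even, odd` takes the values: (0, 0) → (1, 0) → (1, 1) → (2, 1) → (2, 2) → (3, 2) → (3, 3)

Answer: 3, 3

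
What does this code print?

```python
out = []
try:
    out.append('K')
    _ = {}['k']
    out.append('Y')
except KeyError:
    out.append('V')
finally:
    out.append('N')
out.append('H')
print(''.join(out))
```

Execution trace: 'K' (try body) → 'V' (except KeyError) → 'N' (finally) → 'H' (after the try/except). Output: KVNH

Answer: KVNH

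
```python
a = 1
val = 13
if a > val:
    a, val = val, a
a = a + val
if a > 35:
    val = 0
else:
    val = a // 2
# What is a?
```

Trace:
`a = 1` → a = 1
`val = 13` → val = 13
`if a > val: ...` → a > val is False → no variable changes
`a = a + val` → a = 14
`if a > 35: ...` → a > 35 is False, take else branch → val = 7
So a = 14

Answer: 14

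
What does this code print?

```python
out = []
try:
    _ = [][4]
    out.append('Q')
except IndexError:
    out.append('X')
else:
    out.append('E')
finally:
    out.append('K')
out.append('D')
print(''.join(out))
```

Execution trace: 'X' (except IndexError) → 'K' (finally) → 'D' (after the try/except). Output: XKD

Answer: XKD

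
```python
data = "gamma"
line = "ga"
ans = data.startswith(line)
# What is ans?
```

Trace:
`data = "gamma"` → data = 'gamma'
`line = "ga"` → line = 'ga'
`ans = data.startswith(line)` → ans = True
So ans = True

Answer: True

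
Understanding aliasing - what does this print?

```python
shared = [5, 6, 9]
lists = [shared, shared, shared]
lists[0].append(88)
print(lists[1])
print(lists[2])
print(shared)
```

Key concept: list of same reference.
Step by step:
`shared = [5, 6, 9]` → shared = [5, 6, 9]
`lists = [shared, shared, shared]` → lists = [[5, 6, 9], [5, 6, 9], [5, 6, 9]]
`lists[0].append(88)` → shared = [5, 6, 9, 88]; lists = [[5, 6, 9, 88], [5, 6, 9, 88], [5, 6, 9, 88]]
`print(lists[1])` → prints [5, 6, 9, 88]
`print(lists[2])` → prints [5, 6, 9, 88]
`print(shared)` → prints [5, 6, 9, 88]

Answer:
[5, 6, 9, 88]
[5, 6, 9, 88]
[5, 6, 9, 88]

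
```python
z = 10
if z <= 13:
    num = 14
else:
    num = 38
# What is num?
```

Trace:
`z = 10` → z = 10
`if z <= 13: ...` → z <= 13 is True → num = 14
So num = 14

Answer: 14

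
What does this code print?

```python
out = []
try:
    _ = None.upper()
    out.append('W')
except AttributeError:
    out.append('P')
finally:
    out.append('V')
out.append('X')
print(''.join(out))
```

Execution trace: 'P' (except AttributeError) → 'V' (finally) → 'X' (after the try/except). Output: PVX

Answer: PVX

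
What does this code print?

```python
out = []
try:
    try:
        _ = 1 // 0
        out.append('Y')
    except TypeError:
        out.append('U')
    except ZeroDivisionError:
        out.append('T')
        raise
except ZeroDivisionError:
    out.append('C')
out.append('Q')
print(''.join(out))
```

Execution trace: 'T' (inner except ZeroDivisionError) → 'C' (outer except ZeroDivisionError) → 'Q' (after the try/except). Output: TCQ

Answer: TCQ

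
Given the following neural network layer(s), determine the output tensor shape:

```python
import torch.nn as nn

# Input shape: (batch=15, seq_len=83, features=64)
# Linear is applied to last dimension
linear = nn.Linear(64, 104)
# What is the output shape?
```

Input: (15, 83, 64) -> Output: (15, 83, 104)

Answer: (15, 83, 104)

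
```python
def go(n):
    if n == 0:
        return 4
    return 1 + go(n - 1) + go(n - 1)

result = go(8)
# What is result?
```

go(n) = 1 + 2·go(n-1), go(0)=4. Closed form: (4+1)·2^8 - 1 = 1279.

Answer: 1279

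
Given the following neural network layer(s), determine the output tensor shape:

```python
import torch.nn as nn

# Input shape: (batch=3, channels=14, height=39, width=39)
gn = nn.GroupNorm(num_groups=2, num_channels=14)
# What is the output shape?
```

Input: (3, 14, 39, 39) -> Output: (3, 14, 39, 39)

Answer: (3, 14, 39, 39)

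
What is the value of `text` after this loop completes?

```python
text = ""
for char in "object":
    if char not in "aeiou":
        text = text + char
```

Remove vowels from 'object'
`text` takes the values: "" → "b" → "bj" → "bjc" → "bjct"

Answer: "bjct"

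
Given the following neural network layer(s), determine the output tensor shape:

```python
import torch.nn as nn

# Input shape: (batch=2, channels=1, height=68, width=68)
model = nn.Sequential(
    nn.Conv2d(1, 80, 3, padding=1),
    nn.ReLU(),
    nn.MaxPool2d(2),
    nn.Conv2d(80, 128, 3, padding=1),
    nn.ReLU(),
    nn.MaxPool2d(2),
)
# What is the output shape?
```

Input: (2, 1, 68, 68) -> after first Conv2d: (2, 80, 68, 68) -> after first MaxPool2d: (2, 80, 34, 34) -> after second Conv2d: (2, 128, 34, 34) -> Output: (2, 128, 17, 17)

Answer: (2, 128, 17, 17)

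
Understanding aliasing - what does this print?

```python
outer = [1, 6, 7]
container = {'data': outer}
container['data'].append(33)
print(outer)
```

Key concept: dict holds reference to list.
Step by step:
`outer = [1, 6, 7]` → outer = [1, 6, 7]
`container = {'data': outer}` → container = {'data': [1, 6, 7]}
`container['data'].append(33)` → outer = [1, 6, 7, 33]; container = {'data': [1, 6, 7, 33]}
`print(outer)` → prints [1, 6, 7, 33]

Answer: [1, 6, 7, 33]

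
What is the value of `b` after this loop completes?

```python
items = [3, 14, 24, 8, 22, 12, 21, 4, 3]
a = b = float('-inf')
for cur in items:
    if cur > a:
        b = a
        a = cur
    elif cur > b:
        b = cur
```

Second largest (with repeats) in [3, 14, 24, 8, 22, 12, 21, 4, 3]
`b` takes the values: -inf → 3 → 14 → 22

Answer: 22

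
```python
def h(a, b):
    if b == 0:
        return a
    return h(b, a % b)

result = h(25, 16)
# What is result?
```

h(25, 16) -> h(16, 9) -> h(9, 7) -> h(7, 2) -> h(2, 1) -> h(1, 0) -> 1

Answer: 1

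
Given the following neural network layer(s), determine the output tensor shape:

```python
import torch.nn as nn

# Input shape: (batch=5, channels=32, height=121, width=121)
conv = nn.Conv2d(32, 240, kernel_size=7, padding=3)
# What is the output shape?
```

Input: (5, 32, 121, 121) -> Output: (5, 240, 121, 121)

Answer: (5, 240, 121, 121)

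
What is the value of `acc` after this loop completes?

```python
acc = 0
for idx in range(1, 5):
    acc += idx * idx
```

Sum of squares 1² to 4² = 30
`acc` takes the values: 0 → 1 → 5 → 14 → 30

Answer: 30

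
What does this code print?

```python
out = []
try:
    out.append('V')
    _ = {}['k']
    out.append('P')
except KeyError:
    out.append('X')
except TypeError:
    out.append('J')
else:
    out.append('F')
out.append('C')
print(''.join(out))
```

Execution trace: 'V' (try body) → 'X' (except KeyError) → 'C' (after the try/except). Output: VXC

Answer: VXC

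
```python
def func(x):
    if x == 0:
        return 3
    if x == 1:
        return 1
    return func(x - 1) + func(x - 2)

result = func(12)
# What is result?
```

Build up from base cases: func(0)=3, func(1)=1, func(2)=4, func(3)=5, func(4)=9, func(5)=14, func(6)=23, ..., func(12)=411

Answer: 411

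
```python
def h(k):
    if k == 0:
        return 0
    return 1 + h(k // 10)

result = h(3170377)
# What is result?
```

Count of digits of 3170377: 7

Answer: 7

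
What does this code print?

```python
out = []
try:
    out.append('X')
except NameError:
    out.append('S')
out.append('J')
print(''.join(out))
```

Execution trace: 'X' (try body, no exception) → 'J' (after the try/except). Output: XJ

Answer: XJ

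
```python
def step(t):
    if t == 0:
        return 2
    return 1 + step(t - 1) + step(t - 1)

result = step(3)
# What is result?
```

step(t) = 1 + 2·step(t-1), step(0)=2. Closed form: (2+1)·2^3 - 1 = 23.

Answer: 23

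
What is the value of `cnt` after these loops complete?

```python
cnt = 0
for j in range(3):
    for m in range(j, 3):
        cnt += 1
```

Upper triangle: 3 + 2 + ... + 1
`cnt` takes the values: 0 → 1 → 2 → 3 → 4 → 5 → 6

Answer: 6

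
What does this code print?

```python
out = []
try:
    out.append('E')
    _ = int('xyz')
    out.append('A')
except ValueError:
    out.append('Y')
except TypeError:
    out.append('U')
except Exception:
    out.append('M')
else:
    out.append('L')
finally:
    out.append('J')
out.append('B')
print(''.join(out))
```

Execution trace: 'E' (try body) → 'Y' (except ValueError) → 'J' (finally) → 'B' (after the try/except). Output: EYJB

Answer: EYJB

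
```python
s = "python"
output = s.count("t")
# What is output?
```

Trace:
`s = "python"` → s = 'python'
`output = s.count("t")` → output = 1
So output = 1

Answer: 1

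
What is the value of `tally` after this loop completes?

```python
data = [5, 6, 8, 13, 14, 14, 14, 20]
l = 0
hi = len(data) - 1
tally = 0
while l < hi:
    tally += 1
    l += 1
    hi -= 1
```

Iterations until pointers meet (list length 8)
`tally` takes the values: 0 → 1 → 2 → 3 → 4

Answer: 4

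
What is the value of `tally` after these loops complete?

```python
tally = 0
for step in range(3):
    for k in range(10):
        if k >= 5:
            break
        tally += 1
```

Inner breaks at 5, outer runs 3 times
`tally` takes the values: 0 → 1 → 2 → 3 → 4 → 5 → 6 → 7 → 8 → 9 → 10 → 11 → 12 → 13 → 14 → 15

Answer: 15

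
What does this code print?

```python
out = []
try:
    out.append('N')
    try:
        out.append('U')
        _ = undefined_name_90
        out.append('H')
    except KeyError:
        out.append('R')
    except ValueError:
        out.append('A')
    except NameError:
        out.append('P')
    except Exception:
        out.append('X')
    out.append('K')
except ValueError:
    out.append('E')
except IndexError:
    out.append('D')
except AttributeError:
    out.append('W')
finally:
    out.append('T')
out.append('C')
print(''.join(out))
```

Execution trace: 'N' (try body) → 'U' (inner try body) → 'P' (inner except NameError) → 'K' (try body, no exception) → 'T' (finally) → 'C' (after the try/except). Output: NUPKTC

Answer: NUPKTC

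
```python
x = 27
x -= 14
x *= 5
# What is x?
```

Trace:
`x = 27` → x = 27
`x -= 14` → x = 13
`x *= 5` → x = 65
So x = 65

Answer: 65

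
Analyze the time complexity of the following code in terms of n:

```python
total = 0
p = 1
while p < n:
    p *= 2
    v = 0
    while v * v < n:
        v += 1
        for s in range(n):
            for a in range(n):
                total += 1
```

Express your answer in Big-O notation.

Each loop level contributes: log n × √n × n × n. Multiplying the contributions gives O(n^2√n log n).

Answer: O(n^2√n log n)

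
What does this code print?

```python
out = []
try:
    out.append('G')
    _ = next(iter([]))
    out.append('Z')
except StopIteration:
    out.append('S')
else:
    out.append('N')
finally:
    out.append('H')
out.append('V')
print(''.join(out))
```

Execution trace: 'G' (try body) → 'S' (except StopIteration) → 'H' (finally) → 'V' (after the try/except). Output: GSHV

Answer: GSHV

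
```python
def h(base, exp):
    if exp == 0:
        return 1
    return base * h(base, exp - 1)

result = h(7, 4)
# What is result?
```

h(7, 4) = 7 * 7 * 7 * 7 = 2401

Answer: 2401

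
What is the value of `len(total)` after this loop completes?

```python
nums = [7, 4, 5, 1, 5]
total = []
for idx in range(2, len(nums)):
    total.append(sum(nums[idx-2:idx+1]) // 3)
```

Number of 3-element averages
`total` takes the values: [] → [5] → [5, 3] → [5, 3, 3]
So `len(total)` = 3

Answer: 3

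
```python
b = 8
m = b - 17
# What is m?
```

Trace:
`b = 8` → b = 8
`m = b - 17` → m = -9
So m = -9

Answer: -9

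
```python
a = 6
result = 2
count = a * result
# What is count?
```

Trace:
`a = 6` → a = 6
`result = 2` → result = 2
`count = a * result` → count = 12
So count = 12

Answer: 12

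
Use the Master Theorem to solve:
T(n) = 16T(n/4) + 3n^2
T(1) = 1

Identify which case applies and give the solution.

a=16, b=4, f(n)=3n^2. log_4(16) = 2. Since c=2 = 2, Case 2 applies: T(n) = Θ(n^log_b(a) · log n) = O(n^2 log n).

Answer: O(n^2 log n) - Case 2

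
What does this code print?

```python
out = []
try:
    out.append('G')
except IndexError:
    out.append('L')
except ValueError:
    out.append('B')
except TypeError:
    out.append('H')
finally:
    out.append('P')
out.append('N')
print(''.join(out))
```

Execution trace: 'G' (try body, no exception) → 'P' (finally) → 'N' (after the try/except). Output: GPN

Answer: GPN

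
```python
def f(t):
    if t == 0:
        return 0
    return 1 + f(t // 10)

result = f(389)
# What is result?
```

Count of digits of 389: 3

Answer: 3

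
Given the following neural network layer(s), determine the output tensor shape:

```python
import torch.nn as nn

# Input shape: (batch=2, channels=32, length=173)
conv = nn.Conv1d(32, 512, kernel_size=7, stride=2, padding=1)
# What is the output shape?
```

Input: (2, 32, 173) -> Output: (2, 512, 85)

Answer: (2, 512, 85)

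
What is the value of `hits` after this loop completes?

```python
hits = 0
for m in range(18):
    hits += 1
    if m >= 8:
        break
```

Loop breaks when m reaches 8, hits is 9
`hits` takes the values: 0 → 1 → 2 → 3 → 4 → 5 → 6 → 7 → 8 → 9

Answer: 9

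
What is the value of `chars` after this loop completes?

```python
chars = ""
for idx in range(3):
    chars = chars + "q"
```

Repeat 'q' 3 times
`chars` takes the values: "" → "q" → "qq" → "qqq"

Answer: "qqq"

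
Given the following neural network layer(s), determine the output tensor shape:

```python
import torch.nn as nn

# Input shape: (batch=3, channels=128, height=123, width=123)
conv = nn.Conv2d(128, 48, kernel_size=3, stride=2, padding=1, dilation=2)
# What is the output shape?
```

Input: (3, 128, 123, 123) -> Output: (3, 48, 61, 61)

Answer: (3, 48, 61, 61)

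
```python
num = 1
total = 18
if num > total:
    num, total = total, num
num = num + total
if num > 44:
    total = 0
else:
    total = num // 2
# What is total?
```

Trace:
`num = 1` → num = 1
`total = 18` → total = 18
`if num > total: ...` → num > total is False → no variable changes
`num = num + total` → num = 19
`if num > 44: ...` → num > 44 is False, take else branch → total = 9
So total = 9

Answer: 9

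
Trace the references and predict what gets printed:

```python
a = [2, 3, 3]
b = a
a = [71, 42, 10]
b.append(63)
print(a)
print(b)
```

Key concept: rebinding vs mutation: a is rebound to a new list, b still points at the original.
Step by step:
`a = [2, 3, 3]` → a = [2, 3, 3]
`b = a` → b = [2, 3, 3] (same object as a)
`a = [71, 42, 10]` → a = [71, 42, 10]
`b.append(63)` → b = [2, 3, 3, 63]
`print(a)` → prints [71, 42, 10]
`print(b)` → prints [2, 3, 3, 63]

Answer:
[71, 42, 10]
[2, 3, 3, 63]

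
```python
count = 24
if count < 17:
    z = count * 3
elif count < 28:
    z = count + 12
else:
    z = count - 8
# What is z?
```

Trace:
`count = 24` → count = 24
`if count < 17: ...` → count < 17 is False, count < 28 is True → z = 36
So z = 36

Answer: 36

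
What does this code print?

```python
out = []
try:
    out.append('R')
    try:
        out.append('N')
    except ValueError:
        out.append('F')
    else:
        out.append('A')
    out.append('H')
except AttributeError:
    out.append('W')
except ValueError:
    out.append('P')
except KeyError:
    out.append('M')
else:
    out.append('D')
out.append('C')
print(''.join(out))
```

Execution trace: 'R' (try body) → 'N' (inner try body, no exception) → 'A' (inner else) → 'H' (try body, no exception) → 'D' (else) → 'C' (after the try/except). Output: RNAHDC

Answer: RNAHDC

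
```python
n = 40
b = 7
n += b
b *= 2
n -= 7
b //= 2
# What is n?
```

Trace:
`n = 40` → n = 40
`b = 7` → b = 7
`n += b` → n = 47
`b *= 2` → b = 14
`n -= 7` → n = 40
`b //= 2` → b = 7
So n = 40

Answer: 40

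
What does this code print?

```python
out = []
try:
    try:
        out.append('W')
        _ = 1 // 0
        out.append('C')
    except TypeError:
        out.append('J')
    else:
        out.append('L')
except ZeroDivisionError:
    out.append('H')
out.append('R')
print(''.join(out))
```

Execution trace: 'W' (try body) → 'H' (outer except ZeroDivisionError) → 'R' (after the try/except). Output: WHR

Answer: WHR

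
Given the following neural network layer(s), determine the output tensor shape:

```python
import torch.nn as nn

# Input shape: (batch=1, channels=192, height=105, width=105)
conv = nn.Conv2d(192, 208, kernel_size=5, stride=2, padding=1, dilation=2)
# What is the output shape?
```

Input: (1, 192, 105, 105) -> Output: (1, 208, 50, 50)

Answer: (1, 208, 50, 50)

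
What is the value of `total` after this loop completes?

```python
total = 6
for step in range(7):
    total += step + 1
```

Start at 6, add 1 to 7 = 34
`total` takes the values: 6 → 7 → 9 → 12 → 16 → 21 → 27 → 34

Answer: 34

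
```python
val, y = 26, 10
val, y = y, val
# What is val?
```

Trace:
`val, y = 26, 10` → val = 26; y = 10
`val, y = y, val` → val = 10; y = 26
So val = 10

Answer: 10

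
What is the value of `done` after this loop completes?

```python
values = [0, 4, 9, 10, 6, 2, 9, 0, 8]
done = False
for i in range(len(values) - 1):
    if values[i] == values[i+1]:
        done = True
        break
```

Check consecutive duplicates in [0, 4, 9, 10, 6, 2, 9, 0, 8]
`done` takes the values: False

Answer: False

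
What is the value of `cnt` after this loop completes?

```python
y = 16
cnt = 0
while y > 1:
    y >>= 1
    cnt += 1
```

Count right shifts until 1
`cnt` takes the values: 0 → 1 → 2 → 3 → 4

Answer: 4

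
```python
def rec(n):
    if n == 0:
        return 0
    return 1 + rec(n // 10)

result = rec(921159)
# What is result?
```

Count of digits of 921159: 6

Answer: 6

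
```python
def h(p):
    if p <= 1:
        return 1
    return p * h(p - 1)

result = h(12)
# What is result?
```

h(12) = 12 * 11 * 10 * 9 * 8 * 7 * 6 * 5 * 4 * 3 * 2 * 1 = 479001600

Answer: 479001600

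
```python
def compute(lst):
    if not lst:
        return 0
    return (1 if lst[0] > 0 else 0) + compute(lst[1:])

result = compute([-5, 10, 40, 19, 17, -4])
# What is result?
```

Count of positive elements in [-5, 10, 40, 19, 17, -4] = 4

Answer: 4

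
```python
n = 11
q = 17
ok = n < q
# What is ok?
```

Trace:
`n = 11` → n = 11
`q = 17` → q = 17
`ok = n < q` → ok = True
So ok = True

Answer: True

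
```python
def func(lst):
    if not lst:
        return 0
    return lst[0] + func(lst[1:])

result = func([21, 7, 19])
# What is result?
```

21 + 7 + 19 + 0 = 47

Answer: 47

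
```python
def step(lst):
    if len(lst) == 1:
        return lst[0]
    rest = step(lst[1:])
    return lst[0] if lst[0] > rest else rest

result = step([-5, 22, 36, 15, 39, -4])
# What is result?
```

Recursive max over [-5, 22, 36, 15, 39, -4] = 39

Answer: 39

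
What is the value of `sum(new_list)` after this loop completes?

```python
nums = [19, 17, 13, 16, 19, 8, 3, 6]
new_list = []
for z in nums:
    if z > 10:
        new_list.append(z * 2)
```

Sum of doubled values > 10
`new_list` takes the values: [] → [38] → [38, 34] → [38, 34, 26] → [38, 34, 26, 32] → [38, 34, 26, 32, 38]
So `sum(new_list)` = 168

Answer: 168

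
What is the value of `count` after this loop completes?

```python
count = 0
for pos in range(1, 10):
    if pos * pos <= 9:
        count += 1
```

Count numbers where pos² ≤ 9
`count` takes the values: 0 → 1 → 2 → 3

Answer: 3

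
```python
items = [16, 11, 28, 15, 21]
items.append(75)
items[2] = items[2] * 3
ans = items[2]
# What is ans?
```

Trace:
`items = [16, 11, 28, 15, 21]` → items = [16, 11, 28, 15, 21]
`items.append(75)` → items = [16, 11, 28, 15, 21, 75]
`items[2] = items[2] * 3` → items = [16, 11, 84, 15, 21, 75]
`ans = items[2]` → ans = 84
So ans = 84

Answer: 84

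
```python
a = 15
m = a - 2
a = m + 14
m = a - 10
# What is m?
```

Trace:
`a = 15` → a = 15
`m = a - 2` → m = 13
`a = m + 14` → a = 27
`m = a - 10` → m = 17
So m = 17

Answer: 17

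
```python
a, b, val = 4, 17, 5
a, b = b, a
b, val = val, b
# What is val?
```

Trace:
`a, b, val = 4, 17, 5` → a = 4; b = 17; val = 5
`a, b = b, a` → a = 17; b = 4
`b, val = val, b` → b = 5; val = 4
So val = 4

Answer: 4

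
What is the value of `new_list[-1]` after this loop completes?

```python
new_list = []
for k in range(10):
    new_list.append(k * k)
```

Last element of squares 0 to 9
`new_list` takes the values: [] → [0] → [0, 1] → [0, 1, 4] → [0, 1, 4, 9] → [0, 1, 4, 9, 16] → [0, 1, 4, 9, 16, 25] → [0, 1, 4, 9, 16, 25, 36] → [0, 1, 4, 9, 16, 25, 36, 49] → [0, 1, 4, 9, 16, 25, 36, 49, 64] → [0, 1, 4, 9, 16, 25, 36, 49, 64, 81]
So `new_list[-1]` = 81

Answer: 81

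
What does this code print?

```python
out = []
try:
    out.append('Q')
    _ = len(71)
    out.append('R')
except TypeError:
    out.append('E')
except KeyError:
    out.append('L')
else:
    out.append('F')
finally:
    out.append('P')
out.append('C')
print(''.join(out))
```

Execution trace: 'Q' (try body) → 'E' (except TypeError) → 'P' (finally) → 'C' (after the try/except). Output: QEPC

Answer: QEPC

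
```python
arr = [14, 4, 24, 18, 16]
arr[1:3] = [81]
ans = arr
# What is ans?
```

Trace:
`arr = [14, 4, 24, 18, 16]` → arr = [14, 4, 24, 18, 16]
`arr[1:3] = [81]` → arr = [14, 81, 18, 16]
`ans = arr` → ans = [14, 81, 18, 16]
So ans = [14, 81, 18, 16]

Answer: [14, 81, 18, 16]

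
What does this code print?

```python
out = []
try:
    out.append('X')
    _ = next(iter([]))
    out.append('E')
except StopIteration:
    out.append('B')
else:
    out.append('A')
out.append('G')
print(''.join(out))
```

Execution trace: 'X' (try body) → 'B' (except StopIteration) → 'G' (after the try/except). Output: XBG

Answer: XBG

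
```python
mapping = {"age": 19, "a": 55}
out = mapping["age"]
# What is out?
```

Trace:
`mapping = {"age": 19, "a": 55}` → mapping = {'age': 19, 'a': 55}
`out = mapping["age"]` → out = 19
So out = 19

Answer: 19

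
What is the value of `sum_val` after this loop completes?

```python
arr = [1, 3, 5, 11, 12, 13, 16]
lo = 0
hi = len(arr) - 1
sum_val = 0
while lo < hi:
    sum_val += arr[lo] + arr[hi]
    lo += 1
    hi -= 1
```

Sum of pairs from ends
`sum_val` takes the values: 0 → 17 → 33 → 50

Answer: 50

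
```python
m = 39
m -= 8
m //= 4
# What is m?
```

Trace:
`m = 39` → m = 39
`m -= 8` → m = 31
`m //= 4` → m = 7
So m = 7

Answer: 7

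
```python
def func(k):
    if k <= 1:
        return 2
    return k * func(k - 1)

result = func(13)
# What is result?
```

func(13) = 13 * 12 * 11 * 10 * 9 * 8 * 7 * 6 * 5 * 4 * 3 * 2 * 2 = 12454041600

Answer: 12454041600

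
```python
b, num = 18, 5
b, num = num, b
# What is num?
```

Trace:
`b, num = 18, 5` → b = 18; num = 5
`b, num = num, b` → b = 5; num = 18
So num = 18

Answer: 18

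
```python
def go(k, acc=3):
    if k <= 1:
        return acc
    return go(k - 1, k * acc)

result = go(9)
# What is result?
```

Accumulator trace (n, acc): (9, 3) -> (8, 27) -> (7, 216) -> (6, 1512) -> (5, 9072) -> (4, 45360) -> (3, 181440) -> (2, 544320) -> (1, 1088640) -> return 1088640

Answer: 1088640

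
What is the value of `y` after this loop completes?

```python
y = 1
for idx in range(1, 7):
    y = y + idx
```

Start at 1, add 1 through 6
`y` takes the values: 1 → 2 → 4 → 7 → 11 → 16 → 22

Answer: 22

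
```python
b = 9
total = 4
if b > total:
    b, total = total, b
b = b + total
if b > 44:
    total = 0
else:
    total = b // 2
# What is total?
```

Trace:
`b = 9` → b = 9
`total = 4` → total = 4
`if b > total: ...` → b > total is True → b = 4; total = 9
`b = b + total` → b = 13
`if b > 44: ...` → b > 44 is False, take else branch → total = 6
So total = 6

Answer: 6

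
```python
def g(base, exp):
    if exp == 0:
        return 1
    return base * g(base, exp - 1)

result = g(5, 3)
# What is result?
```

g(5, 3) = 5 * 5 * 5 = 125

Answer: 125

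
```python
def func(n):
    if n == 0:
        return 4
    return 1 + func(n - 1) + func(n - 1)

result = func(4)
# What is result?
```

func(n) = 1 + 2·func(n-1), func(0)=4. Closed form: (4+1)·2^4 - 1 = 79.

Answer: 79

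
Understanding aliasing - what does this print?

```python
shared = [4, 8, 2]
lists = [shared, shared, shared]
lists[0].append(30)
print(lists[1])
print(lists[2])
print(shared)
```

Key concept: list of same reference.
Step by step:
`shared = [4, 8, 2]` → shared = [4, 8, 2]
`lists = [shared, shared, shared]` → lists = [[4, 8, 2], [4, 8, 2], [4, 8, 2]]
`lists[0].append(30)` → shared = [4, 8, 2, 30]; lists = [[4, 8, 2, 30], [4, 8, 2, 30], [4, 8, 2, 30]]
`print(lists[1])` → prints [4, 8, 2, 30]
`print(lists[2])` → prints [4, 8, 2, 30]
`print(shared)` → prints [4, 8, 2, 30]

Answer:
[4, 8, 2, 30]
[4, 8, 2, 30]
[4, 8, 2, 30]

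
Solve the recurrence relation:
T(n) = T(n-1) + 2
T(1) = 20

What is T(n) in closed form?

Unrolling: T(n) = T(1) + 2·(n-1) = 20 + 2(n-1) = 2n + 18.

Answer: T(n) = 2n + 18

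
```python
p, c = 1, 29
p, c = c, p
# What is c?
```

Trace:
`p, c = 1, 29` → p = 1; c = 29
`p, c = c, p` → p = 29; c = 1
So c = 1

Answer: 1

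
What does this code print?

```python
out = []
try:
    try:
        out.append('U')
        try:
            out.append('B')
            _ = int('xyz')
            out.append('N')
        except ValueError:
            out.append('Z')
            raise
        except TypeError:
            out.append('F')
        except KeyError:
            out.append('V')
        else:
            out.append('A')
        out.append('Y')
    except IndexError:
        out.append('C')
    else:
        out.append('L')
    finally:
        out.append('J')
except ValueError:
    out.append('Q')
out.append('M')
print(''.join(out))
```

Execution trace: 'U' (try body) → 'B' (inner try body) → 'Z' (inner except ValueError) → 'J' (finally) → 'Q' (outer except ValueError) → 'M' (after the try/except). Output: UBZJQM

Answer: UBZJQM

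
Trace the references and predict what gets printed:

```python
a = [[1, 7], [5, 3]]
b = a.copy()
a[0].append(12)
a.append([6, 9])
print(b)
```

Key concept: shallow copy with nested lists.
Step by step:
`a = [[1, 7], [5, 3]]` → a = [[1, 7], [5, 3]]
`b = a.copy()` → b = [[1, 7], [5, 3]]
`a[0].append(12)` → a = [[1, 7, 12], [5, 3]]; b = [[1, 7, 12], [5, 3]]
`a.append([6, 9])` → a = [[1, 7, 12], [5, 3], [6, 9]]
`print(b)` → prints [[1, 7, 12], [5, 3]]

Answer: [[1, 7, 12], [5, 3]]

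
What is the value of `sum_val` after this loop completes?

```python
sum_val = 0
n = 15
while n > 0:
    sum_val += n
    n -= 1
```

Sum 15 down to 1
`sum_val` takes the values: 0 → 15 → 29 → 42 → 54 → 65 → 75 → 84 → 92 → 99 → 105 → 110 → 114 → 117 → 119 → 120

Answer: 120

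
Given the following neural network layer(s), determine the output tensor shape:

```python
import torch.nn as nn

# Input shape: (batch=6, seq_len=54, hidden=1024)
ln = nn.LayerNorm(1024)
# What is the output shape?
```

Input: (6, 54, 1024) -> Output: (6, 54, 1024)

Answer: (6, 54, 1024)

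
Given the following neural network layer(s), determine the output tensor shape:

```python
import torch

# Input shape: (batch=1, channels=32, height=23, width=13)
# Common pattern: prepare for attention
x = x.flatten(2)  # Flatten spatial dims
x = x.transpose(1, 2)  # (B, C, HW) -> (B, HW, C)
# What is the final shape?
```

Input: (1, 32, 23, 13) -> after flatten(2): (1, 32, 299) -> Output: (1, 299, 32)

Answer: (1, 299, 32)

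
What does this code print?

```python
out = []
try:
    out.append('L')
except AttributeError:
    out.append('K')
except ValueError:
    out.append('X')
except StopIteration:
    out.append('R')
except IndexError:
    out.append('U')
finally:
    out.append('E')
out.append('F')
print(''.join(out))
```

Execution trace: 'L' (try body, no exception) → 'E' (finally) → 'F' (after the try/except). Output: LEF

Answer: LEF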